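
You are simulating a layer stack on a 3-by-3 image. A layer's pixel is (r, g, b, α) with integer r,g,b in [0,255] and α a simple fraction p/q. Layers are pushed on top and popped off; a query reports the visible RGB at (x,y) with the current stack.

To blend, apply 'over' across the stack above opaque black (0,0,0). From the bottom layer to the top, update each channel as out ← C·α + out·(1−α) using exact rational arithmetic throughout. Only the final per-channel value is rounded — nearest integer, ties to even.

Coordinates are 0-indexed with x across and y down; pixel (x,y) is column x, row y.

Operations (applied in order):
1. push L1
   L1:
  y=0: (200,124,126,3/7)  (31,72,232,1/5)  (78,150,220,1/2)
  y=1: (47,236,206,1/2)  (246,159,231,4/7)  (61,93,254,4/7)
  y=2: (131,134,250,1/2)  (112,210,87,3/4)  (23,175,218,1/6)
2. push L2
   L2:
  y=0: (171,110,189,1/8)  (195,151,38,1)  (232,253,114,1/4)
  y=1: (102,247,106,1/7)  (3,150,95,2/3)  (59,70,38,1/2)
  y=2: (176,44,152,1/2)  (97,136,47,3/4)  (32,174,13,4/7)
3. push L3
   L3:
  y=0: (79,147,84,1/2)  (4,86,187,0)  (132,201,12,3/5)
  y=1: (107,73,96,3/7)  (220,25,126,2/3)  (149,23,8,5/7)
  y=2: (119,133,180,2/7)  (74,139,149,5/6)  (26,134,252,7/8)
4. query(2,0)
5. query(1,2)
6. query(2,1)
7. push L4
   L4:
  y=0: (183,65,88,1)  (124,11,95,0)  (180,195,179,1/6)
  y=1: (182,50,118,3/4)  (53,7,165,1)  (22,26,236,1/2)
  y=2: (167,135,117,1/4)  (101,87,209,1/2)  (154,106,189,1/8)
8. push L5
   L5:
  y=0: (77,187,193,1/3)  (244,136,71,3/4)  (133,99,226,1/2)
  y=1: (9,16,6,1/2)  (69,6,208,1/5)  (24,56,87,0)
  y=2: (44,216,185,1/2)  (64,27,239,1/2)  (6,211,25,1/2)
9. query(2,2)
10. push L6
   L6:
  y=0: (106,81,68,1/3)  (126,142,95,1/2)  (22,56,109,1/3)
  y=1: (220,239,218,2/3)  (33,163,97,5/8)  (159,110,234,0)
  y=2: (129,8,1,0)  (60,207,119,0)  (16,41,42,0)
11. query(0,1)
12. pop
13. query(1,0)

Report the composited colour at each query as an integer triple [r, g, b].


at x=2,y=0 over L1,L2,L3:
L1 α=1/2: [39, 75, 110]
L2 α=1/4: [349/4, 239/2, 111]
L3 α=3/5: [1141/10, 842/5, 258/5]
= [114, 168, 52]

at x=1,y=2 over L1,L2,L3:
after L1 α=3/4: [84, 315/2, 261/4]
after L2 α=3/4: [375/4, 1131/8, 825/16]
after L3 α=5/6: [1855/24, 6691/48, 12745/96]
= [77, 139, 133]

(2,1) stack=L1,L2,L3; from [0,0,0]:
+L1 (α=4/7) → [244/7, 372/7, 1016/7]
+L2 (α=1/2) → [657/14, 431/7, 641/7]
+L3 (α=5/7) → [5872/49, 1667/49, 1562/49]
= [120, 34, 32]

at x=2,y=2 over L1,L2,L3,L4,L5:
L1 α=1/6: [23/6, 175/6, 109/3]
L2 α=4/7: [279/14, 1567/14, 23]
L3 α=7/8: [2827/112, 14699/112, 1787/8]
L4 α=1/8: [5291/128, 16395/128, 14021/64]
L5 α=1/2: [6059/256, 43403/256, 15621/128]
= [24, 170, 122]

(0,1) stack=L1,L2,L3,L4,L5,L6; from [0,0,0]:
after L1 α=1/2: [47/2, 118, 103]
after L2 α=1/7: [243/7, 955/7, 724/7]
after L3 α=3/7: [3219/49, 5353/49, 4912/49]
after L4 α=3/4: [29973/196, 12703/196, 11129/98]
after L5 α=1/2: [31737/392, 15839/392, 11717/196]
after L6 α=2/3: [204217/1176, 203215/1176, 32391/196]
rounded: [174, 173, 165]

query (1,0) [L1,L2,L3,L4,L5] — begin 0,0,0
L1 α=1/5: [31/5, 72/5, 232/5]
L2 α=1: [195, 151, 38]
L3 α=0: [195, 151, 38]
L4 α=0: [195, 151, 38]
L5 α=3/4: [927/4, 559/4, 251/4]
rounded: [232, 140, 63]


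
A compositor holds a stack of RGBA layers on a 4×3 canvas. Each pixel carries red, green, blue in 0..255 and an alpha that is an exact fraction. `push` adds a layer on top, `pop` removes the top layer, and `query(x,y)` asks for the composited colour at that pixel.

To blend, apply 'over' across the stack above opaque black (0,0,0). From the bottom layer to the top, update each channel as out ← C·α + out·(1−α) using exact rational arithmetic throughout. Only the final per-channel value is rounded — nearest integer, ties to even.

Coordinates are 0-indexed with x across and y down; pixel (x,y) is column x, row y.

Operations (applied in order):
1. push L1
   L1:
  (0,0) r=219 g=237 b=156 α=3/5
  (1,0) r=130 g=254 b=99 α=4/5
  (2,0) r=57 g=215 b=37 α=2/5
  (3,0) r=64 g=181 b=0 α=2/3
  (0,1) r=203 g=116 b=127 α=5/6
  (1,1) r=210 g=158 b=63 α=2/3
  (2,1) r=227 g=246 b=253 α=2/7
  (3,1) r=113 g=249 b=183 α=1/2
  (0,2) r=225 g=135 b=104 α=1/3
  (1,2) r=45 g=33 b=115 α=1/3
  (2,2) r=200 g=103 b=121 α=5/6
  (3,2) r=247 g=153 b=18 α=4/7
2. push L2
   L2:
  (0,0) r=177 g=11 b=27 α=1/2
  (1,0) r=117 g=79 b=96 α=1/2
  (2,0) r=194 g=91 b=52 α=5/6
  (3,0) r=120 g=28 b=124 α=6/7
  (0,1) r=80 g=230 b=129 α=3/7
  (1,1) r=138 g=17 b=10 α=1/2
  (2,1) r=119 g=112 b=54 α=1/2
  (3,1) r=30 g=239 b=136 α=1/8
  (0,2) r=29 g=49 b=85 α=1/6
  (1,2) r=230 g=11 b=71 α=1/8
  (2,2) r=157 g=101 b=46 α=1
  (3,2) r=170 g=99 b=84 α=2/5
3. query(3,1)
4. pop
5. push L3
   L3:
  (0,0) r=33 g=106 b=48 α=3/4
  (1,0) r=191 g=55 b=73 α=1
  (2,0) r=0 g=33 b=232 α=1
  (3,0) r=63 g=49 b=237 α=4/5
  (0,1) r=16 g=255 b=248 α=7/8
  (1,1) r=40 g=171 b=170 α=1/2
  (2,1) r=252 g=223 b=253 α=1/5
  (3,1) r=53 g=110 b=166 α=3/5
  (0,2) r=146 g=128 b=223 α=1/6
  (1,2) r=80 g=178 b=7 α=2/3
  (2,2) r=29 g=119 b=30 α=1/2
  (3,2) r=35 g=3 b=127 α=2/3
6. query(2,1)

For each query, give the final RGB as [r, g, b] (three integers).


at x=3,y=1 over L1,L2:
after L1 α=1/2: [113/2, 249/2, 183/2]
after L2 α=1/8: [851/16, 2221/16, 1553/16]
= [53, 139, 97]

query (2,1) [L1,L3] — begin 0,0,0
L1 α=2/7: [454/7, 492/7, 506/7]
L3 α=1/5: [716/7, 3529/35, 759/7]
rounded: [102, 101, 108]


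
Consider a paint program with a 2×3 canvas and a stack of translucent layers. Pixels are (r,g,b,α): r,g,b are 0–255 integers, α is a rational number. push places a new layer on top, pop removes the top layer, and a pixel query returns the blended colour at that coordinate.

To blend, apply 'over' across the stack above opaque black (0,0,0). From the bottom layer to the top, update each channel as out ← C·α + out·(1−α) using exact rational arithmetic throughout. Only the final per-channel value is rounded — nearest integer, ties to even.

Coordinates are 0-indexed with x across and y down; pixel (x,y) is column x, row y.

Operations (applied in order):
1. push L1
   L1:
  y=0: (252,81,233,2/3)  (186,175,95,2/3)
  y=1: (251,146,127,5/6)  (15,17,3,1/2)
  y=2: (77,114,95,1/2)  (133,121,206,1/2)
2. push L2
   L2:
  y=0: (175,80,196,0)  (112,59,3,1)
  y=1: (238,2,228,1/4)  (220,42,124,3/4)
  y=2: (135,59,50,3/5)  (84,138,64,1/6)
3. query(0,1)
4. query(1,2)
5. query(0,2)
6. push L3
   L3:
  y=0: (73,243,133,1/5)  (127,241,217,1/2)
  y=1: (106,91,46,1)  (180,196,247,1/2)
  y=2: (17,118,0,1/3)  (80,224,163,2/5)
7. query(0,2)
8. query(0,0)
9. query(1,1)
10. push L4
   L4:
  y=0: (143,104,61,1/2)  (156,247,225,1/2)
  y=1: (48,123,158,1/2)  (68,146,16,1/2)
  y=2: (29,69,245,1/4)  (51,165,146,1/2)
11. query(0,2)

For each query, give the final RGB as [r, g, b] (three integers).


query (0,1) [L1,L2] — begin 0,0,0
+L1 (α=5/6) → [1255/6, 365/3, 635/6]
+L2 (α=1/4) → [1731/8, 367/4, 1091/8]
rounded: [216, 92, 136]

at x=1,y=2 over L1,L2:
after L1 α=1/2: [133/2, 121/2, 103]
after L2 α=1/6: [833/12, 881/12, 193/2]
→ [69, 73, 96]

query (0,2) [L1,L2] — begin 0,0,0
after L1 α=1/2: [77/2, 57, 95/2]
after L2 α=3/5: [482/5, 291/5, 49]
= [96, 58, 49]

(0,2) stack=L1,L2,L3; from [0,0,0]:
after L1 α=1/2: [77/2, 57, 95/2]
after L2 α=3/5: [482/5, 291/5, 49]
after L3 α=1/3: [1049/15, 1172/15, 98/3]
= [70, 78, 33]

at x=0,y=0 over L1,L2,L3:
after L1 α=2/3: [168, 54, 466/3]
after L2 α=0: [168, 54, 466/3]
after L3 α=1/5: [149, 459/5, 2263/15]
= [149, 92, 151]

at x=1,y=1 over L1,L2,L3:
+L1 (α=1/2) → [15/2, 17/2, 3/2]
+L2 (α=3/4) → [1335/8, 269/8, 747/8]
+L3 (α=1/2) → [2775/16, 1837/16, 2723/16]
rounded: [173, 115, 170]

at x=0,y=2 over L1,L2,L3,L4:
+L1 (α=1/2) → [77/2, 57, 95/2]
+L2 (α=3/5) → [482/5, 291/5, 49]
+L3 (α=1/3) → [1049/15, 1172/15, 98/3]
+L4 (α=1/4) → [597/10, 1517/20, 343/4]
= [60, 76, 86]


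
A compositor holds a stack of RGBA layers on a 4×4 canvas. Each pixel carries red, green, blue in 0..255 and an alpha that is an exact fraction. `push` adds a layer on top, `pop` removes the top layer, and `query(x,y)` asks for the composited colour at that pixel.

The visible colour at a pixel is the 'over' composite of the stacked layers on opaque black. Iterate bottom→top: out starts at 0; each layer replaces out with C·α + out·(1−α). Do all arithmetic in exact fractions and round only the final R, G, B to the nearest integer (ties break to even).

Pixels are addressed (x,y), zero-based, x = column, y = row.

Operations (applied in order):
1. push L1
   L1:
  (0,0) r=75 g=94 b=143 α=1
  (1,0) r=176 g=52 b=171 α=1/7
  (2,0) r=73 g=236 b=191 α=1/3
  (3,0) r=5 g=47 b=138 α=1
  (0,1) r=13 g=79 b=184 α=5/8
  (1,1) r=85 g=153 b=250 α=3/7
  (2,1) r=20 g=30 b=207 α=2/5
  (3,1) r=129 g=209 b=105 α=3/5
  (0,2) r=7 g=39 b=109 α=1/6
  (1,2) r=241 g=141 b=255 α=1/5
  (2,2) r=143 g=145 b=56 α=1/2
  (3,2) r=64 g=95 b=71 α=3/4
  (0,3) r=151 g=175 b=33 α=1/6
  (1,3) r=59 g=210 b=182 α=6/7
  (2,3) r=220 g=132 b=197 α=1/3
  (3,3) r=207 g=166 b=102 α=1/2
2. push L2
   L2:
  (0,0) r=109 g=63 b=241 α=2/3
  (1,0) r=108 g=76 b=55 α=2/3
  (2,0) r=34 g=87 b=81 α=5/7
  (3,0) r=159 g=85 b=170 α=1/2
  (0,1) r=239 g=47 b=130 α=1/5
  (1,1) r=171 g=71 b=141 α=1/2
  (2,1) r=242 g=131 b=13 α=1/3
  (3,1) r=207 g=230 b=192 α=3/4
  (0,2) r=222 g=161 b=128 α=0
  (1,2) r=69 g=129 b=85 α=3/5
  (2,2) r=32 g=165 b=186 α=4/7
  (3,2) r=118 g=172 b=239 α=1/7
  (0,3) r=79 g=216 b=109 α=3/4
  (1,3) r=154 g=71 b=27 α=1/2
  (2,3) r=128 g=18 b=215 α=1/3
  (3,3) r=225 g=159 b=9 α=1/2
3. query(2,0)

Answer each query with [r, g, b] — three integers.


at x=2,y=0 over L1,L2:
+L1 (α=1/3) → [73/3, 236/3, 191/3]
+L2 (α=5/7) → [656/21, 1777/21, 1597/21]
rounded: [31, 85, 76]


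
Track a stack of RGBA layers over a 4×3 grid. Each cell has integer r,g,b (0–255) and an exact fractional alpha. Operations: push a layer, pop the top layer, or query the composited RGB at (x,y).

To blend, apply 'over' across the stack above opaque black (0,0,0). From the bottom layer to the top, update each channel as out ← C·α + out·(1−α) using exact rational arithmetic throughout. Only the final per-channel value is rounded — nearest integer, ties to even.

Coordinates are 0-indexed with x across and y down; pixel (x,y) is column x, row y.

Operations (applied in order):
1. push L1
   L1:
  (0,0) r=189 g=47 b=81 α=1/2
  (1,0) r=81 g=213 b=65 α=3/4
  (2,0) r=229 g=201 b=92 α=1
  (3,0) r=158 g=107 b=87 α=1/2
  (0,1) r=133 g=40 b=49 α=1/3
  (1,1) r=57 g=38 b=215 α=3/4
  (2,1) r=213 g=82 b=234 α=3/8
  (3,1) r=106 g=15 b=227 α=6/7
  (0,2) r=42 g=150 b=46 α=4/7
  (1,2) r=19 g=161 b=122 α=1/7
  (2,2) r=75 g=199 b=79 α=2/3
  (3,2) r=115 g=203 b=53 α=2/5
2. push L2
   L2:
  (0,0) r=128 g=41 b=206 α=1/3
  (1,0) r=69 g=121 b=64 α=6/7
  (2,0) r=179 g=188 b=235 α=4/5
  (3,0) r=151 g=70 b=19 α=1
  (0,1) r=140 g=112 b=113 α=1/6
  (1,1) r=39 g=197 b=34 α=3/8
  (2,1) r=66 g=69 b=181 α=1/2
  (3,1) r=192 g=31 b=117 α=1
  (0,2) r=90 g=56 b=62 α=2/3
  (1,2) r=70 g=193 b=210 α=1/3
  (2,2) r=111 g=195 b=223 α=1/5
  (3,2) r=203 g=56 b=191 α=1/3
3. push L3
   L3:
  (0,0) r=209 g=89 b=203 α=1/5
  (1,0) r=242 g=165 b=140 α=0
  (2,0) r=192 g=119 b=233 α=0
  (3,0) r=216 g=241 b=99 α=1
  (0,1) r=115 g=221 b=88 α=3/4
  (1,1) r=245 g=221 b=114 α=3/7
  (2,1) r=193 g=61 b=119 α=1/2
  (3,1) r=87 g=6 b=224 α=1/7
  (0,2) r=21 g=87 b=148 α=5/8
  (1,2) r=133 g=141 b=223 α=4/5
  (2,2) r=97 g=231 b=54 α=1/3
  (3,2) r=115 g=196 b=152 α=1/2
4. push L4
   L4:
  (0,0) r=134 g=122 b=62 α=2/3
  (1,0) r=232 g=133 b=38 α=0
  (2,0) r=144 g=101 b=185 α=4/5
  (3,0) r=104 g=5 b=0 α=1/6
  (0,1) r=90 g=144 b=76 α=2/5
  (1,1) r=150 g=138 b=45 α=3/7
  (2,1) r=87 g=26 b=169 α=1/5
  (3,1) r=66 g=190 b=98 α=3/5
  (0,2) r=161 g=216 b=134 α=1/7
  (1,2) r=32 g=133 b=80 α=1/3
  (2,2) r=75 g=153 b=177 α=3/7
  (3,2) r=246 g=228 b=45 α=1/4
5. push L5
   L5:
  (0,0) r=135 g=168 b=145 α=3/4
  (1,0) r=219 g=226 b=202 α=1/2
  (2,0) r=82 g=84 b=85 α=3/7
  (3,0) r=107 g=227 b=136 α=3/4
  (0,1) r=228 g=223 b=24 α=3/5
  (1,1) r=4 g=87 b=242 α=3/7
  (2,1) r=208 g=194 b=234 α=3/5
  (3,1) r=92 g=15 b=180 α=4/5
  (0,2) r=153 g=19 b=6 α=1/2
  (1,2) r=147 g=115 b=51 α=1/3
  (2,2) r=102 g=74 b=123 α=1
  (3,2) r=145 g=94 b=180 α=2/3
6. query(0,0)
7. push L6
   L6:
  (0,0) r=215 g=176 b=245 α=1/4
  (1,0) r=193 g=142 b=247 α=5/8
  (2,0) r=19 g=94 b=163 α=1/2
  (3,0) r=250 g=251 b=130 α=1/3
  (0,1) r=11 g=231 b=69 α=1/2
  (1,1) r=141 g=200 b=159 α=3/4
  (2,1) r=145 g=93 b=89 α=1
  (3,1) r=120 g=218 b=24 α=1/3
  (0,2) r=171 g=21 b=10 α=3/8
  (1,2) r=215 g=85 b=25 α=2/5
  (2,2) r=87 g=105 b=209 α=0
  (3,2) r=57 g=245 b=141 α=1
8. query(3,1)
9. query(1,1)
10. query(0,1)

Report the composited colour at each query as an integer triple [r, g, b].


query (0,0) [L1,L2,L3,L4,L5] — begin 0,0,0
after L1 α=1/2: [189/2, 47/2, 81/2]
after L2 α=1/3: [317/3, 88/3, 287/3]
after L3 α=1/5: [379/3, 619/15, 1757/15]
after L4 α=2/3: [1183/9, 4279/45, 3617/45]
after L5 α=3/4: [1207/9, 26959/180, 5798/45]
rounded: [134, 150, 129]

at x=3,y=1 over L1,L2,L3,L4,L5,L6:
+L1 (α=6/7) → [636/7, 90/7, 1362/7]
+L2 (α=1) → [192, 31, 117]
+L3 (α=1/7) → [177, 192/7, 926/7]
+L4 (α=3/5) → [552/5, 4374/35, 782/7]
+L5 (α=4/5) → [2392/25, 6474/175, 5822/35]
+L6 (α=1/3) → [7784/75, 51098/525, 12484/105]
rounded: [104, 97, 119]

(1,1) stack=L1,L2,L3,L4,L5,L6; from [0,0,0]:
+L1 (α=3/4) → [171/4, 57/2, 645/4]
+L2 (α=3/8) → [1323/32, 1467/16, 3633/32]
+L3 (α=3/7) → [1029/8, 4119/28, 6369/56]
+L4 (α=3/7) → [1929/14, 7017/49, 8259/98]
+L5 (α=3/7) → [3942/49, 40857/343, 52092/343]
+L6 (α=3/4) → [24669/196, 246657/1372, 215703/1372]
rounded: [126, 180, 157]

at x=0,y=1 over L1,L2,L3,L4,L5,L6:
after L1 α=1/3: [133/3, 40/3, 49/3]
after L2 α=1/6: [1085/18, 268/9, 292/9]
after L3 α=3/4: [7295/72, 6235/36, 667/9]
after L4 α=2/5: [2323/24, 9691/60, 1123/15]
after L5 α=3/5: [10531/60, 29761/150, 3326/75]
after L6 α=1/2: [11191/120, 64411/300, 8501/150]
→ [93, 215, 57]


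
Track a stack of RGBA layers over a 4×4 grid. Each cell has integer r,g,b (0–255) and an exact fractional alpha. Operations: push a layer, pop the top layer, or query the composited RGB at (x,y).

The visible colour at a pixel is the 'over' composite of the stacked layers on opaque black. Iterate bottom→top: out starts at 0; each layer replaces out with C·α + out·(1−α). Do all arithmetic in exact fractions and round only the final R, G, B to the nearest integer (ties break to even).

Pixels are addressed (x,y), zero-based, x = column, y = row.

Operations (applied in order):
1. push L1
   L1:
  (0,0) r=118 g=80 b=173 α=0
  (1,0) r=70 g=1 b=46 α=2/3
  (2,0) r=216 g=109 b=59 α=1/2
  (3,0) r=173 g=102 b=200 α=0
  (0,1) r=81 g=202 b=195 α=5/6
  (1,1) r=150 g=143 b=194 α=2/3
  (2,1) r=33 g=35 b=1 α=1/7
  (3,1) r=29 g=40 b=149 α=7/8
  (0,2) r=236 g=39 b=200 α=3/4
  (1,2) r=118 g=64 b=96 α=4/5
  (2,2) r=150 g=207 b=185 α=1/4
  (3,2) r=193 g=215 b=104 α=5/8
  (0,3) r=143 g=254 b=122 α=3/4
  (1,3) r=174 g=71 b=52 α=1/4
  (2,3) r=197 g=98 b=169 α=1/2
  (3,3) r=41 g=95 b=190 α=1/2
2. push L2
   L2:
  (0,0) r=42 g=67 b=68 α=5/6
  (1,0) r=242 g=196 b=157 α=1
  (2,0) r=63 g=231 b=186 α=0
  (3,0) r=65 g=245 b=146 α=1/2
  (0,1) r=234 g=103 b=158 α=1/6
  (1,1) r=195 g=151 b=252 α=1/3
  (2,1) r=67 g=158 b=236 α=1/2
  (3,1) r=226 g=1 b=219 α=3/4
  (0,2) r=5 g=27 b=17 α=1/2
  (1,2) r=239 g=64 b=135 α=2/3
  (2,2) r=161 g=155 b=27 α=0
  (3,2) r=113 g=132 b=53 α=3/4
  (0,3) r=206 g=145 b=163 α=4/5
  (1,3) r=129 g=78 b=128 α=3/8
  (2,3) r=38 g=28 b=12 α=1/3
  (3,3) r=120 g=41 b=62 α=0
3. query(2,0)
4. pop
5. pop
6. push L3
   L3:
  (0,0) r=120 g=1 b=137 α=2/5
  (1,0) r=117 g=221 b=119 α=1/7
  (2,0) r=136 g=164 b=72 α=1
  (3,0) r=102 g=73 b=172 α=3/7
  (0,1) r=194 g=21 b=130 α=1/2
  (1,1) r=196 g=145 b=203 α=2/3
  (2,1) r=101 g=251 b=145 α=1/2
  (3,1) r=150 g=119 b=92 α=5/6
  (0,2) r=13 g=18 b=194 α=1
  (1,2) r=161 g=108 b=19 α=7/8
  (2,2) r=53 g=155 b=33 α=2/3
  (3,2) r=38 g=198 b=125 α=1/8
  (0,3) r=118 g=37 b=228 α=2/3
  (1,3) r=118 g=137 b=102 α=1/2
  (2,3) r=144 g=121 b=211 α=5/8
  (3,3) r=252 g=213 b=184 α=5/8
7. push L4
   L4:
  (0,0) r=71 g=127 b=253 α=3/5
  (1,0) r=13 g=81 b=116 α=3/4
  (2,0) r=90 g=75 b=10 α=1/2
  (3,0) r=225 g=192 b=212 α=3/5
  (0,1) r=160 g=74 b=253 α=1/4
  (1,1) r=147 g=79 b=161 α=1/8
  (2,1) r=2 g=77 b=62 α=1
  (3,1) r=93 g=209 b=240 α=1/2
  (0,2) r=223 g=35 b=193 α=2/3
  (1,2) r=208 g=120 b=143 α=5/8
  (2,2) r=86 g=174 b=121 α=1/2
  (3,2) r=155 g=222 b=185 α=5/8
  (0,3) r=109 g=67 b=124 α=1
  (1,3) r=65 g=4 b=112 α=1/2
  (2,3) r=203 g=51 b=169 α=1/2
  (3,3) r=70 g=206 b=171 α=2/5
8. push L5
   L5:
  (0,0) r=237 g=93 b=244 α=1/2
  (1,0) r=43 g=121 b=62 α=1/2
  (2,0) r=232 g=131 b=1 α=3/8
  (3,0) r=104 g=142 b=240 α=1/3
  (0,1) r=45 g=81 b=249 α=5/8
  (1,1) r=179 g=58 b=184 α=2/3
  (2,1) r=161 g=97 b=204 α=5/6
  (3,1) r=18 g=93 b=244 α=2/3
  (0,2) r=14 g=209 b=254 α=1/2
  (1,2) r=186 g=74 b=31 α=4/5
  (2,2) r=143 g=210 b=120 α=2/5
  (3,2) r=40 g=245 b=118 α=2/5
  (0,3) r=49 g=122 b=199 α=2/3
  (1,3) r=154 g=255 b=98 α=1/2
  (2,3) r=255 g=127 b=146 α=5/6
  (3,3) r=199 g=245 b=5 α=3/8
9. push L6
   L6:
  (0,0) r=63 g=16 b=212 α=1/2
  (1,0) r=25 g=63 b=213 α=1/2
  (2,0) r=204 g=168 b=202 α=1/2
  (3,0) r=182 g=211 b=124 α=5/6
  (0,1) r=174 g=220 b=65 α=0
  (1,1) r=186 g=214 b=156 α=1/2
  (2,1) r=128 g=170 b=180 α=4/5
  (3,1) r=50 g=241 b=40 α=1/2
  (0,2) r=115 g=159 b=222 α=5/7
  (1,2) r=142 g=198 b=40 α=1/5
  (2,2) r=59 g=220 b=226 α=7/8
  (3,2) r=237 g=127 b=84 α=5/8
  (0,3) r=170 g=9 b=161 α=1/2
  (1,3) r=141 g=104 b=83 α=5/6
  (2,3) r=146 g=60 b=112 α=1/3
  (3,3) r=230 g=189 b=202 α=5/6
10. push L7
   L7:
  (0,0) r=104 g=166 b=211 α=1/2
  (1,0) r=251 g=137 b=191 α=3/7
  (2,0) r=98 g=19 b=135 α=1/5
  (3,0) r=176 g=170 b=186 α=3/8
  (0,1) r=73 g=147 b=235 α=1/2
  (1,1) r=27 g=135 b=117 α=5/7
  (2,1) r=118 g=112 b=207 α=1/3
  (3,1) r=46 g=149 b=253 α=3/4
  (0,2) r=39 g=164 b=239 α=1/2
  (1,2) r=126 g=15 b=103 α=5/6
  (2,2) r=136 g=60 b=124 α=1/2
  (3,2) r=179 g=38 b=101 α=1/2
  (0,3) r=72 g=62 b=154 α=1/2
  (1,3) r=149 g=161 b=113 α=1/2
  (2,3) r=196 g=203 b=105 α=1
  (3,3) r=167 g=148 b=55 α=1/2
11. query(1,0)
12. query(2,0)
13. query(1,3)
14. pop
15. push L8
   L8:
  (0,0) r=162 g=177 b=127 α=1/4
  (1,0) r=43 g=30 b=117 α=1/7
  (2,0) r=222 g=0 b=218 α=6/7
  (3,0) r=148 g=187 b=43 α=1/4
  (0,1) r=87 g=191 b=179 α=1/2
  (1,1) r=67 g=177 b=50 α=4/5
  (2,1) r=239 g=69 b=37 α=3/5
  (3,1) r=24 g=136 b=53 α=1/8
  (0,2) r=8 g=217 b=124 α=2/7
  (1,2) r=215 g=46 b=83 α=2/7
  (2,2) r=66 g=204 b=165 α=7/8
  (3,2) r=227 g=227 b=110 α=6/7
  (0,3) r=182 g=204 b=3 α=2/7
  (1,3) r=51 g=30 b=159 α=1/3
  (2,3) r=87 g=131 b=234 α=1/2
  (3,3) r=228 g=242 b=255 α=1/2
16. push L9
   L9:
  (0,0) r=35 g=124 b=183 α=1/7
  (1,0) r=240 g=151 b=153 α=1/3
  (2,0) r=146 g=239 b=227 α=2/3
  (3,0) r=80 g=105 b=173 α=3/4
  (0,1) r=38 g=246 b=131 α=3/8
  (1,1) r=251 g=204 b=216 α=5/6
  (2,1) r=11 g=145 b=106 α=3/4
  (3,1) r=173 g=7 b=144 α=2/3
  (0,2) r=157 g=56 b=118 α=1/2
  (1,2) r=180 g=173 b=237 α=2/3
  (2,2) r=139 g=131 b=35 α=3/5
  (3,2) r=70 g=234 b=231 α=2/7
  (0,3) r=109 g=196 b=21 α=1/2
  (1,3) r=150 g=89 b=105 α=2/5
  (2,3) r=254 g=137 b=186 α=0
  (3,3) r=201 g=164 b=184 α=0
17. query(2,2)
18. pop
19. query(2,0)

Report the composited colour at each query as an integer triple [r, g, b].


query (2,0) [L1,L2] — begin 0,0,0
+L1 (α=1/2) → [108, 109/2, 59/2]
+L2 (α=0) → [108, 109/2, 59/2]
rounded: [108, 54, 30]

query (1,0) [L3,L4,L5,L6,L7] — begin 0,0,0
+L3 (α=1/7) → [117/7, 221/7, 17]
+L4 (α=3/4) → [195/14, 961/14, 365/4]
+L5 (α=1/2) → [797/28, 2655/28, 613/8]
+L6 (α=1/2) → [1497/56, 4419/56, 2317/16]
+L7 (α=3/7) → [12039/98, 10173/98, 4609/28]
→ [123, 104, 165]

at x=2,y=0 over L3,L4,L5,L6,L7:
after L3 α=1: [136, 164, 72]
after L4 α=1/2: [113, 239/2, 41]
after L5 α=3/8: [1261/8, 1981/16, 26]
after L6 α=1/2: [2893/16, 4669/32, 114]
after L7 α=1/5: [657/4, 4821/40, 591/5]
= [164, 121, 118]

query (1,3) [L3,L4,L5,L6,L7] — begin 0,0,0
L3 α=1/2: [59, 137/2, 51]
L4 α=1/2: [62, 145/4, 163/2]
L5 α=1/2: [108, 1165/8, 359/4]
L6 α=5/6: [271/2, 1775/16, 673/8]
L7 α=1/2: [569/4, 4351/32, 1577/16]
→ [142, 136, 99]

at x=2,y=2 over L3,L4,L5,L6,L8,L9:
+L3 (α=2/3) → [106/3, 310/3, 22]
+L4 (α=1/2) → [182/3, 416/3, 143/2]
+L5 (α=2/5) → [468/5, 836/5, 909/10]
+L6 (α=7/8) → [2533/40, 1067/5, 16729/80]
+L8 (α=7/8) → [21013/320, 8207/40, 109129/640]
+L9 (α=3/5) → [87733/800, 16067/100, 142729/1600]
= [110, 161, 89]

query (2,0) [L3,L4,L5,L6,L8] — begin 0,0,0
after L3 α=1: [136, 164, 72]
after L4 α=1/2: [113, 239/2, 41]
after L5 α=3/8: [1261/8, 1981/16, 26]
after L6 α=1/2: [2893/16, 4669/32, 114]
after L8 α=6/7: [24205/112, 667/32, 1422/7]
→ [216, 21, 203]


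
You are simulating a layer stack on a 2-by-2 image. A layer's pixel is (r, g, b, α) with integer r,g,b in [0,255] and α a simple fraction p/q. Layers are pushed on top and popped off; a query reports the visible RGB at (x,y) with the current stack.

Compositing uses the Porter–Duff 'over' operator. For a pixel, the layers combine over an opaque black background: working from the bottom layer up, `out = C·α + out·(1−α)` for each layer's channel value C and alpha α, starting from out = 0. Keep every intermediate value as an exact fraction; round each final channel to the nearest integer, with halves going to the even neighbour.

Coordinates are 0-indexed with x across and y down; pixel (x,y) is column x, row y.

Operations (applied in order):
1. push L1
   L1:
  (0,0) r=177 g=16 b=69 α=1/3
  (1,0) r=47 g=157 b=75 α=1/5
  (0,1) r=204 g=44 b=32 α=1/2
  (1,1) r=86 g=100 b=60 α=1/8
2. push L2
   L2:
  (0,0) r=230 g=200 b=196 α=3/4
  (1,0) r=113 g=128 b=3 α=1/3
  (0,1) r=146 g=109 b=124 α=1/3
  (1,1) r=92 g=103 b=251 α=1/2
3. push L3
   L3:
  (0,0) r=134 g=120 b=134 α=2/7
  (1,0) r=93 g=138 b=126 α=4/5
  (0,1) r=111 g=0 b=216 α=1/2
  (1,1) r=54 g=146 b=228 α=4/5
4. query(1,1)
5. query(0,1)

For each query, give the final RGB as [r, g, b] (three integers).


(1,1) stack=L1,L2,L3; from [0,0,0]:
after L1 α=1/8: [43/4, 25/2, 15/2]
after L2 α=1/2: [411/8, 231/4, 517/4]
after L3 α=4/5: [2139/40, 2567/20, 833/4]
rounded: [53, 128, 208]

query (0,1) [L1,L2,L3] — begin 0,0,0
+L1 (α=1/2) → [102, 22, 16]
+L2 (α=1/3) → [350/3, 51, 52]
+L3 (α=1/2) → [683/6, 51/2, 134]
rounded: [114, 26, 134]


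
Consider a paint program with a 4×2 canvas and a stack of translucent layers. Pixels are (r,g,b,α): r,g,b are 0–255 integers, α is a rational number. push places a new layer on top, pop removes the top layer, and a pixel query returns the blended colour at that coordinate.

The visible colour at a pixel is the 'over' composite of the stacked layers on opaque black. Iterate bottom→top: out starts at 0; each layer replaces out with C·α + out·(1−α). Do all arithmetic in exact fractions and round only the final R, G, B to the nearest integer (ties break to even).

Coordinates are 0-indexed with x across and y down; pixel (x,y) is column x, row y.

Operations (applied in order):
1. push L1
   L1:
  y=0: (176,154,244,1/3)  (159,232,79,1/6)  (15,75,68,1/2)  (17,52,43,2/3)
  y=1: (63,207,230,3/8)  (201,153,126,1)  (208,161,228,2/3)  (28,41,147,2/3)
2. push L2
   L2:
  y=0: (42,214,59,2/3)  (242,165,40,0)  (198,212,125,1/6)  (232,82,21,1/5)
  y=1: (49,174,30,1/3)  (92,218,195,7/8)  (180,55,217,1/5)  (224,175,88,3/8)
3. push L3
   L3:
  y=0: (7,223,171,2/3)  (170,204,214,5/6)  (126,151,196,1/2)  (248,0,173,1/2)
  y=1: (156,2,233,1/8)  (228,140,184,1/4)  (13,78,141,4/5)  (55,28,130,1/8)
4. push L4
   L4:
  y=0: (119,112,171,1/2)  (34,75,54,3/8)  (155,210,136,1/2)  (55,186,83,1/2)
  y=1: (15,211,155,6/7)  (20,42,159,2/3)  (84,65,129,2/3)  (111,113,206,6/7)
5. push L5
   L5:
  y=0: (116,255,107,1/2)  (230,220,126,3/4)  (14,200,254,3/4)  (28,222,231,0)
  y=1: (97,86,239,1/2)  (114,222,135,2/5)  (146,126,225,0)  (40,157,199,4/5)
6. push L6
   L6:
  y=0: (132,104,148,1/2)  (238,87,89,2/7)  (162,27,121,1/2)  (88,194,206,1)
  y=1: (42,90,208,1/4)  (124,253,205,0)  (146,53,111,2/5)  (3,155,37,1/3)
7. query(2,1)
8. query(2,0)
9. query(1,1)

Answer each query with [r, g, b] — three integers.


at x=2,y=1 over L1,L2,L3,L4,L5,L6:
L1 α=2/3: [416/3, 322/3, 152]
L2 α=1/5: [2204/15, 1453/15, 165]
L3 α=4/5: [2984/75, 6133/75, 729/5]
L4 α=2/3: [15584/225, 15883/225, 673/5]
L5 α=0: [15584/225, 15883/225, 673/5]
L6 α=2/5: [37484/375, 23833/375, 3129/25]
rounded: [100, 64, 125]

query (2,0) [L1,L2,L3,L4,L5,L6] — begin 0,0,0
after L1 α=1/2: [15/2, 75/2, 34]
after L2 α=1/6: [157/4, 799/12, 295/6]
after L3 α=1/2: [661/8, 2611/24, 1471/12]
after L4 α=1/2: [1901/16, 7651/48, 3103/24]
after L5 α=3/4: [2573/64, 36451/192, 21391/96]
after L6 α=1/2: [12941/128, 41635/384, 33007/192]
= [101, 108, 172]

query (1,1) [L1,L2,L3,L4,L5,L6] — begin 0,0,0
+L1 (α=1) → [201, 153, 126]
+L2 (α=7/8) → [845/8, 1679/8, 1491/8]
+L3 (α=1/4) → [4359/32, 6157/32, 5945/32]
+L4 (α=2/3) → [5639/96, 8845/96, 16121/96]
+L5 (α=2/5) → [2587/32, 23053/160, 24761/160]
+L6 (α=0) → [2587/32, 23053/160, 24761/160]
rounded: [81, 144, 155]


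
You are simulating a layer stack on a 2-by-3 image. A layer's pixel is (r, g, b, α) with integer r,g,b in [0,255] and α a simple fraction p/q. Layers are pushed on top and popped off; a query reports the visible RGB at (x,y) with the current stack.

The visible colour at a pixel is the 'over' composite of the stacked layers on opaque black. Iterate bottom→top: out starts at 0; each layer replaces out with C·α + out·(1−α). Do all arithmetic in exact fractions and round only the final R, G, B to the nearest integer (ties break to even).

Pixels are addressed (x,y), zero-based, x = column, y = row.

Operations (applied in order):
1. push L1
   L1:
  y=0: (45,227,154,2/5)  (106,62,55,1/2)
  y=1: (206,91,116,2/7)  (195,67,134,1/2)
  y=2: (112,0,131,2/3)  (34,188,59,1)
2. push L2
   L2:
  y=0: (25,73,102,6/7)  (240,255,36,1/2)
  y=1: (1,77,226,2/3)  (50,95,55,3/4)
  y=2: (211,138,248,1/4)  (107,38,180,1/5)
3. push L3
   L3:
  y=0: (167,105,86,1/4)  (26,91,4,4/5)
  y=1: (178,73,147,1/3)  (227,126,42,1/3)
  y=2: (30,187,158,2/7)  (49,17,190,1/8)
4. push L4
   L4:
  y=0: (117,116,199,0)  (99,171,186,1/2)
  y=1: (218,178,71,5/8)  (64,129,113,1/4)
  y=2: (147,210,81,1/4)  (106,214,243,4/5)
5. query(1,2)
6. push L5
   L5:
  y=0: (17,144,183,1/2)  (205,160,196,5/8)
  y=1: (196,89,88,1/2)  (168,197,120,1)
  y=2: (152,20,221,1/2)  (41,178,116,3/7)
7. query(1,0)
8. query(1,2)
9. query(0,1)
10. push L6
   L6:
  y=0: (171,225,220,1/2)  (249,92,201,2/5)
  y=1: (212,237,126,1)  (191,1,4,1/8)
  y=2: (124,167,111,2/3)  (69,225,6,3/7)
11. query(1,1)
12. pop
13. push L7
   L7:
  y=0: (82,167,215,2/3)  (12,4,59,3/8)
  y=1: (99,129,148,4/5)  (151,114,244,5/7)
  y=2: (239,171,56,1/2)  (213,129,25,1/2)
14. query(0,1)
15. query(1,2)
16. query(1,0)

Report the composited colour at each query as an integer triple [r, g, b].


at x=1,y=2 over L1,L2,L3,L4:
L1 α=1: [34, 188, 59]
L2 α=1/5: [243/5, 158, 416/5]
L3 α=1/8: [973/20, 1123/8, 1931/20]
L4 α=4/5: [9453/100, 7971/40, 21371/100]
rounded: [95, 199, 214]

at x=1,y=0 over L1,L2,L3,L4,L5:
after L1 α=1/2: [53, 31, 55/2]
after L2 α=1/2: [293/2, 143, 127/4]
after L3 α=4/5: [501/10, 507/5, 191/20]
after L4 α=1/2: [1491/20, 681/5, 3911/40]
after L5 α=5/8: [24973/160, 6043/40, 50933/320]
rounded: [156, 151, 159]

(1,2) stack=L1,L2,L3,L4,L5; from [0,0,0]:
+L1 (α=1) → [34, 188, 59]
+L2 (α=1/5) → [243/5, 158, 416/5]
+L3 (α=1/8) → [973/20, 1123/8, 1931/20]
+L4 (α=4/5) → [9453/100, 7971/40, 21371/100]
+L5 (α=3/7) → [12528/175, 13311/70, 30071/175]
= [72, 190, 172]

at x=0,y=1 over L1,L2,L3,L4,L5:
after L1 α=2/7: [412/7, 26, 232/7]
after L2 α=2/3: [142/7, 60, 1132/7]
after L3 α=1/3: [510/7, 193/3, 3293/21]
after L4 α=5/8: [1145/7, 1083/8, 2889/28]
after L5 α=1/2: [2517/14, 1795/16, 5353/56]
= [180, 112, 96]

query (1,1) [L1,L2,L3,L4,L5,L6] — begin 0,0,0
L1 α=1/2: [195/2, 67/2, 67]
L2 α=3/4: [495/8, 637/8, 58]
L3 α=1/3: [1403/12, 1141/12, 158/3]
L4 α=1/4: [1659/16, 1657/16, 271/4]
L5 α=1: [168, 197, 120]
L6 α=1/8: [1367/8, 345/2, 211/2]
rounded: [171, 172, 106]

(0,1) stack=L1,L2,L3,L4,L5,L7; from [0,0,0]:
after L1 α=2/7: [412/7, 26, 232/7]
after L2 α=2/3: [142/7, 60, 1132/7]
after L3 α=1/3: [510/7, 193/3, 3293/21]
after L4 α=5/8: [1145/7, 1083/8, 2889/28]
after L5 α=1/2: [2517/14, 1795/16, 5353/56]
after L7 α=4/5: [8061/70, 10051/80, 7701/56]
rounded: [115, 126, 138]

(1,2) stack=L1,L2,L3,L4,L5,L7; from [0,0,0]:
L1 α=1: [34, 188, 59]
L2 α=1/5: [243/5, 158, 416/5]
L3 α=1/8: [973/20, 1123/8, 1931/20]
L4 α=4/5: [9453/100, 7971/40, 21371/100]
L5 α=3/7: [12528/175, 13311/70, 30071/175]
L7 α=1/2: [49803/350, 22341/140, 17223/175]
rounded: [142, 160, 98]

(1,0) stack=L1,L2,L3,L4,L5,L7; from [0,0,0]:
L1 α=1/2: [53, 31, 55/2]
L2 α=1/2: [293/2, 143, 127/4]
L3 α=4/5: [501/10, 507/5, 191/20]
L4 α=1/2: [1491/20, 681/5, 3911/40]
L5 α=5/8: [24973/160, 6043/40, 50933/320]
L7 α=3/8: [26125/256, 6139/64, 62261/512]
→ [102, 96, 122]


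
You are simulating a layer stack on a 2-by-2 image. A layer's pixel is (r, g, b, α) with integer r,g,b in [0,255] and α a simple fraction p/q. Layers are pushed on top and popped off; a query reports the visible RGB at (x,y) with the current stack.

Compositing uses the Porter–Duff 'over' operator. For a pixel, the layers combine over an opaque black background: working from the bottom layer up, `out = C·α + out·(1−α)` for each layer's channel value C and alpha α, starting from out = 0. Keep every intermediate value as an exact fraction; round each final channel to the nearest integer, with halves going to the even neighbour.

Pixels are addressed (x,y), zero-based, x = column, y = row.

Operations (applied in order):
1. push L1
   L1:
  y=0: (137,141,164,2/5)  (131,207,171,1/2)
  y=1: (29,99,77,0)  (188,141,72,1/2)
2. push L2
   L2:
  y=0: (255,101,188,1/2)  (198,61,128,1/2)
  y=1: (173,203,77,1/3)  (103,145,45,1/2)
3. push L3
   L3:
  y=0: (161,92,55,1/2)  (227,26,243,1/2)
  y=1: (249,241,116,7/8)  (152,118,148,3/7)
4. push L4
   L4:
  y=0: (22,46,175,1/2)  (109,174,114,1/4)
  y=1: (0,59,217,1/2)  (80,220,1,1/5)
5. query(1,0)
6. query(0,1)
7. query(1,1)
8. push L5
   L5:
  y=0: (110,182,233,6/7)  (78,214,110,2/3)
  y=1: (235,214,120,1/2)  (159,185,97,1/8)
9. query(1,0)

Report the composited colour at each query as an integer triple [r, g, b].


query (1,0) [L1,L2,L3,L4] — begin 0,0,0
L1 α=1/2: [131/2, 207/2, 171/2]
L2 α=1/2: [527/4, 329/4, 427/4]
L3 α=1/2: [1435/8, 433/8, 1399/8]
L4 α=1/4: [5177/32, 2691/32, 5109/32]
= [162, 84, 160]

(0,1) stack=L1,L2,L3,L4; from [0,0,0]:
L1 α=0: [0, 0, 0]
L2 α=1/3: [173/3, 203/3, 77/3]
L3 α=7/8: [2701/12, 658/3, 2513/24]
L4 α=1/2: [2701/24, 835/6, 7721/48]
rounded: [113, 139, 161]

at x=1,y=1 over L1,L2,L3,L4:
after L1 α=1/2: [94, 141/2, 36]
after L2 α=1/2: [197/2, 431/4, 81/2]
after L3 α=3/7: [850/7, 785/7, 606/7]
after L4 α=1/5: [792/7, 936/7, 2431/35]
rounded: [113, 134, 69]

at x=1,y=0 over L1,L2,L3,L4,L5:
L1 α=1/2: [131/2, 207/2, 171/2]
L2 α=1/2: [527/4, 329/4, 427/4]
L3 α=1/2: [1435/8, 433/8, 1399/8]
L4 α=1/4: [5177/32, 2691/32, 5109/32]
L5 α=2/3: [10169/96, 16387/96, 12149/96]
= [106, 171, 127]


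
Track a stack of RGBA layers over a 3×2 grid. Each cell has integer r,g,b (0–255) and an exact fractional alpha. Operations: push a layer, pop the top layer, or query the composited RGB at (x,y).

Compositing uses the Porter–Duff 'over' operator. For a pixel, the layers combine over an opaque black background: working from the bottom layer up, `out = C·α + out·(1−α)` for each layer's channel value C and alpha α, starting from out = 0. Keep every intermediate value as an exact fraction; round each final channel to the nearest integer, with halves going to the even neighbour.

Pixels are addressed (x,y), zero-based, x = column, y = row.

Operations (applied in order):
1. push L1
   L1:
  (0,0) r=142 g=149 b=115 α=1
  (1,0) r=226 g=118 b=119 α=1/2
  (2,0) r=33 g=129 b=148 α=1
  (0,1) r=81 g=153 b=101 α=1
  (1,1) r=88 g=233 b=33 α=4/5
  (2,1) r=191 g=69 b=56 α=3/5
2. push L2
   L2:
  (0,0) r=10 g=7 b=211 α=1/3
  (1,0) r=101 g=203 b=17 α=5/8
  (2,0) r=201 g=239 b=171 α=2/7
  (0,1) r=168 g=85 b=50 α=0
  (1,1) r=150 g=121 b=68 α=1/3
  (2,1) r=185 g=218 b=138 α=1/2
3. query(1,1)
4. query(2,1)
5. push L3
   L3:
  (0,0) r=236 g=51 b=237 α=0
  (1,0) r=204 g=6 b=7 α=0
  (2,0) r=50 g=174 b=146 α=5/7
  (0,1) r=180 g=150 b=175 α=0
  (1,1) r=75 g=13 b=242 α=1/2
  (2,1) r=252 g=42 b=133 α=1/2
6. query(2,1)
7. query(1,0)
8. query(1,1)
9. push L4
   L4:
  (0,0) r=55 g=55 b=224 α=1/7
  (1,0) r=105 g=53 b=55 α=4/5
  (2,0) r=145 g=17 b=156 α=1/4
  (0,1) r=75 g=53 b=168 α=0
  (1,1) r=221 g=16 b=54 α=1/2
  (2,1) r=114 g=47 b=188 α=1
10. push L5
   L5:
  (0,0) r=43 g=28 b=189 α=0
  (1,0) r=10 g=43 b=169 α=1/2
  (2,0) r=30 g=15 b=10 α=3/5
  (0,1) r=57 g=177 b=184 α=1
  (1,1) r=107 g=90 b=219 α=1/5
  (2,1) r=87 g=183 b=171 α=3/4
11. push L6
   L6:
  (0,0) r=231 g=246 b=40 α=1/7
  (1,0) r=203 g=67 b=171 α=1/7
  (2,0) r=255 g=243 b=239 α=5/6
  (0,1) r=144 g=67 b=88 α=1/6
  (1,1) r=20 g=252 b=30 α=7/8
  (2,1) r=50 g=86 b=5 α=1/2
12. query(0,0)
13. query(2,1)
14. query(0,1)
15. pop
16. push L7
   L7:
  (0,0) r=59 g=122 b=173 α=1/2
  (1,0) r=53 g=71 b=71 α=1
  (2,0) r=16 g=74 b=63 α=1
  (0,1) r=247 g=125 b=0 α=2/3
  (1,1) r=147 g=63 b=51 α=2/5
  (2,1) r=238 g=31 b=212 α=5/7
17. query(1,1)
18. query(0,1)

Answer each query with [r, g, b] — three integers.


query (1,1) [L1,L2] — begin 0,0,0
+L1 (α=4/5) → [352/5, 932/5, 132/5]
+L2 (α=1/3) → [1454/15, 823/5, 604/15]
= [97, 165, 40]

query (2,1) [L1,L2] — begin 0,0,0
after L1 α=3/5: [573/5, 207/5, 168/5]
after L2 α=1/2: [749/5, 1297/10, 429/5]
rounded: [150, 130, 86]

(2,1) stack=L1,L2,L3; from [0,0,0]:
after L1 α=3/5: [573/5, 207/5, 168/5]
after L2 α=1/2: [749/5, 1297/10, 429/5]
after L3 α=1/2: [2009/10, 1717/20, 547/5]
rounded: [201, 86, 109]

at x=1,y=0 over L1,L2,L3:
after L1 α=1/2: [113, 59, 119/2]
after L2 α=5/8: [211/2, 149, 527/16]
after L3 α=0: [211/2, 149, 527/16]
= [106, 149, 33]

(1,1) stack=L1,L2,L3; from [0,0,0]:
L1 α=4/5: [352/5, 932/5, 132/5]
L2 α=1/3: [1454/15, 823/5, 604/15]
L3 α=1/2: [2579/30, 444/5, 2117/15]
→ [86, 89, 141]

query (0,0) [L1,L2,L3,L4,L5,L6] — begin 0,0,0
+L1 (α=1) → [142, 149, 115]
+L2 (α=1/3) → [98, 305/3, 147]
+L3 (α=0) → [98, 305/3, 147]
+L4 (α=1/7) → [643/7, 95, 158]
+L5 (α=0) → [643/7, 95, 158]
+L6 (α=1/7) → [5475/49, 816/7, 988/7]
= [112, 117, 141]

query (2,1) [L1,L2,L3,L4,L5,L6] — begin 0,0,0
+L1 (α=3/5) → [573/5, 207/5, 168/5]
+L2 (α=1/2) → [749/5, 1297/10, 429/5]
+L3 (α=1/2) → [2009/10, 1717/20, 547/5]
+L4 (α=1) → [114, 47, 188]
+L5 (α=3/4) → [375/4, 149, 701/4]
+L6 (α=1/2) → [575/8, 235/2, 721/8]
→ [72, 118, 90]

at x=0,y=1 over L1,L2,L3,L4,L5,L6:
+L1 (α=1) → [81, 153, 101]
+L2 (α=0) → [81, 153, 101]
+L3 (α=0) → [81, 153, 101]
+L4 (α=0) → [81, 153, 101]
+L5 (α=1) → [57, 177, 184]
+L6 (α=1/6) → [143/2, 476/3, 168]
rounded: [72, 159, 168]

at x=1,y=1 over L1,L2,L3,L4,L5,L7:
after L1 α=4/5: [352/5, 932/5, 132/5]
after L2 α=1/3: [1454/15, 823/5, 604/15]
after L3 α=1/2: [2579/30, 444/5, 2117/15]
after L4 α=1/2: [9209/60, 262/5, 2927/30]
after L5 α=1/5: [10814/75, 1498/25, 9139/75]
after L7 α=2/5: [18164/125, 7644/125, 11689/125]
rounded: [145, 61, 94]

query (0,1) [L1,L2,L3,L4,L5,L7] — begin 0,0,0
L1 α=1: [81, 153, 101]
L2 α=0: [81, 153, 101]
L3 α=0: [81, 153, 101]
L4 α=0: [81, 153, 101]
L5 α=1: [57, 177, 184]
L7 α=2/3: [551/3, 427/3, 184/3]
rounded: [184, 142, 61]


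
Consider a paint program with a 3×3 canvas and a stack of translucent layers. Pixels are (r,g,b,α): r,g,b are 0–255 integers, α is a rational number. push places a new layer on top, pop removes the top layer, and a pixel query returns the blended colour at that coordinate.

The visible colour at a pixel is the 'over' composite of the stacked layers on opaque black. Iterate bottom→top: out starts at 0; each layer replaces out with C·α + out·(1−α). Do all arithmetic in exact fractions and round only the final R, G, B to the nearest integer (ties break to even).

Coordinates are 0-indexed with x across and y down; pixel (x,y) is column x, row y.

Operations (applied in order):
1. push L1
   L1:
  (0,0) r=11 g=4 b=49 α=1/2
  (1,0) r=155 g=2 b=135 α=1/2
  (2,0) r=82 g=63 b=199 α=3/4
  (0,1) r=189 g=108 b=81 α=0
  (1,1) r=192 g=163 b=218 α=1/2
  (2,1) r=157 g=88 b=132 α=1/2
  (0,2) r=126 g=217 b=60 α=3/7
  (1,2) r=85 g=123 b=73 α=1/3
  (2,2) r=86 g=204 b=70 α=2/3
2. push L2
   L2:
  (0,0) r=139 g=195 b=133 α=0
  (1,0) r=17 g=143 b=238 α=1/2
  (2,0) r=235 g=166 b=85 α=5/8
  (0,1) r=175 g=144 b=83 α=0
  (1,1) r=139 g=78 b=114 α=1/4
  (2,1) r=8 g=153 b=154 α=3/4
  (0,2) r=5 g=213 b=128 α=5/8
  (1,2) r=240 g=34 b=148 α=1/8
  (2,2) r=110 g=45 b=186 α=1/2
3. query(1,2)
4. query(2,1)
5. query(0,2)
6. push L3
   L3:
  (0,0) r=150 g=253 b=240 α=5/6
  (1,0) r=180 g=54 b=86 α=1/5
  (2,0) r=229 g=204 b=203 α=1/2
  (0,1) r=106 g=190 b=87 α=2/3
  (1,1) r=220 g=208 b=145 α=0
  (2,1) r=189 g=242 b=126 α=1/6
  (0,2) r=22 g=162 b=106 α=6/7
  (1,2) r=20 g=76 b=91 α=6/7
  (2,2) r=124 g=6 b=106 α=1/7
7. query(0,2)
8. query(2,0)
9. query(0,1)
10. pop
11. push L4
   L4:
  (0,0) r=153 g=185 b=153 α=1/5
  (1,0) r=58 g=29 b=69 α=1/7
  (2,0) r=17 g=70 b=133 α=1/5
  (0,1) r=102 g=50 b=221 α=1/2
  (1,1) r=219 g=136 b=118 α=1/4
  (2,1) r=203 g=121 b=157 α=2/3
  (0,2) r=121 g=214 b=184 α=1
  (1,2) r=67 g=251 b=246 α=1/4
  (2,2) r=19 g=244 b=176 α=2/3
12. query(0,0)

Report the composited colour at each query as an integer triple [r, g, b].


(1,2) stack=L1,L2; from [0,0,0]:
+L1 (α=1/3) → [85/3, 41, 73/3]
+L2 (α=1/8) → [1315/24, 321/8, 955/24]
= [55, 40, 40]

query (2,1) [L1,L2] — begin 0,0,0
after L1 α=1/2: [157/2, 44, 66]
after L2 α=3/4: [205/8, 503/4, 132]
= [26, 126, 132]

query (0,2) [L1,L2] — begin 0,0,0
after L1 α=3/7: [54, 93, 180/7]
after L2 α=5/8: [187/8, 168, 1255/14]
→ [23, 168, 90]

query (0,2) [L1,L2,L3] — begin 0,0,0
L1 α=3/7: [54, 93, 180/7]
L2 α=5/8: [187/8, 168, 1255/14]
L3 α=6/7: [1243/56, 1140/7, 10159/98]
→ [22, 163, 104]

at x=2,y=0 over L1,L2,L3:
+L1 (α=3/4) → [123/2, 189/4, 597/4]
+L2 (α=5/8) → [2719/16, 3887/32, 3491/32]
+L3 (α=1/2) → [6383/32, 10415/64, 9987/64]
→ [199, 163, 156]

(0,1) stack=L1,L2,L3; from [0,0,0]:
L1 α=0: [0, 0, 0]
L2 α=0: [0, 0, 0]
L3 α=2/3: [212/3, 380/3, 58]
= [71, 127, 58]

at x=0,y=0 over L1,L2,L4:
+L1 (α=1/2) → [11/2, 2, 49/2]
+L2 (α=0) → [11/2, 2, 49/2]
+L4 (α=1/5) → [35, 193/5, 251/5]
= [35, 39, 50]


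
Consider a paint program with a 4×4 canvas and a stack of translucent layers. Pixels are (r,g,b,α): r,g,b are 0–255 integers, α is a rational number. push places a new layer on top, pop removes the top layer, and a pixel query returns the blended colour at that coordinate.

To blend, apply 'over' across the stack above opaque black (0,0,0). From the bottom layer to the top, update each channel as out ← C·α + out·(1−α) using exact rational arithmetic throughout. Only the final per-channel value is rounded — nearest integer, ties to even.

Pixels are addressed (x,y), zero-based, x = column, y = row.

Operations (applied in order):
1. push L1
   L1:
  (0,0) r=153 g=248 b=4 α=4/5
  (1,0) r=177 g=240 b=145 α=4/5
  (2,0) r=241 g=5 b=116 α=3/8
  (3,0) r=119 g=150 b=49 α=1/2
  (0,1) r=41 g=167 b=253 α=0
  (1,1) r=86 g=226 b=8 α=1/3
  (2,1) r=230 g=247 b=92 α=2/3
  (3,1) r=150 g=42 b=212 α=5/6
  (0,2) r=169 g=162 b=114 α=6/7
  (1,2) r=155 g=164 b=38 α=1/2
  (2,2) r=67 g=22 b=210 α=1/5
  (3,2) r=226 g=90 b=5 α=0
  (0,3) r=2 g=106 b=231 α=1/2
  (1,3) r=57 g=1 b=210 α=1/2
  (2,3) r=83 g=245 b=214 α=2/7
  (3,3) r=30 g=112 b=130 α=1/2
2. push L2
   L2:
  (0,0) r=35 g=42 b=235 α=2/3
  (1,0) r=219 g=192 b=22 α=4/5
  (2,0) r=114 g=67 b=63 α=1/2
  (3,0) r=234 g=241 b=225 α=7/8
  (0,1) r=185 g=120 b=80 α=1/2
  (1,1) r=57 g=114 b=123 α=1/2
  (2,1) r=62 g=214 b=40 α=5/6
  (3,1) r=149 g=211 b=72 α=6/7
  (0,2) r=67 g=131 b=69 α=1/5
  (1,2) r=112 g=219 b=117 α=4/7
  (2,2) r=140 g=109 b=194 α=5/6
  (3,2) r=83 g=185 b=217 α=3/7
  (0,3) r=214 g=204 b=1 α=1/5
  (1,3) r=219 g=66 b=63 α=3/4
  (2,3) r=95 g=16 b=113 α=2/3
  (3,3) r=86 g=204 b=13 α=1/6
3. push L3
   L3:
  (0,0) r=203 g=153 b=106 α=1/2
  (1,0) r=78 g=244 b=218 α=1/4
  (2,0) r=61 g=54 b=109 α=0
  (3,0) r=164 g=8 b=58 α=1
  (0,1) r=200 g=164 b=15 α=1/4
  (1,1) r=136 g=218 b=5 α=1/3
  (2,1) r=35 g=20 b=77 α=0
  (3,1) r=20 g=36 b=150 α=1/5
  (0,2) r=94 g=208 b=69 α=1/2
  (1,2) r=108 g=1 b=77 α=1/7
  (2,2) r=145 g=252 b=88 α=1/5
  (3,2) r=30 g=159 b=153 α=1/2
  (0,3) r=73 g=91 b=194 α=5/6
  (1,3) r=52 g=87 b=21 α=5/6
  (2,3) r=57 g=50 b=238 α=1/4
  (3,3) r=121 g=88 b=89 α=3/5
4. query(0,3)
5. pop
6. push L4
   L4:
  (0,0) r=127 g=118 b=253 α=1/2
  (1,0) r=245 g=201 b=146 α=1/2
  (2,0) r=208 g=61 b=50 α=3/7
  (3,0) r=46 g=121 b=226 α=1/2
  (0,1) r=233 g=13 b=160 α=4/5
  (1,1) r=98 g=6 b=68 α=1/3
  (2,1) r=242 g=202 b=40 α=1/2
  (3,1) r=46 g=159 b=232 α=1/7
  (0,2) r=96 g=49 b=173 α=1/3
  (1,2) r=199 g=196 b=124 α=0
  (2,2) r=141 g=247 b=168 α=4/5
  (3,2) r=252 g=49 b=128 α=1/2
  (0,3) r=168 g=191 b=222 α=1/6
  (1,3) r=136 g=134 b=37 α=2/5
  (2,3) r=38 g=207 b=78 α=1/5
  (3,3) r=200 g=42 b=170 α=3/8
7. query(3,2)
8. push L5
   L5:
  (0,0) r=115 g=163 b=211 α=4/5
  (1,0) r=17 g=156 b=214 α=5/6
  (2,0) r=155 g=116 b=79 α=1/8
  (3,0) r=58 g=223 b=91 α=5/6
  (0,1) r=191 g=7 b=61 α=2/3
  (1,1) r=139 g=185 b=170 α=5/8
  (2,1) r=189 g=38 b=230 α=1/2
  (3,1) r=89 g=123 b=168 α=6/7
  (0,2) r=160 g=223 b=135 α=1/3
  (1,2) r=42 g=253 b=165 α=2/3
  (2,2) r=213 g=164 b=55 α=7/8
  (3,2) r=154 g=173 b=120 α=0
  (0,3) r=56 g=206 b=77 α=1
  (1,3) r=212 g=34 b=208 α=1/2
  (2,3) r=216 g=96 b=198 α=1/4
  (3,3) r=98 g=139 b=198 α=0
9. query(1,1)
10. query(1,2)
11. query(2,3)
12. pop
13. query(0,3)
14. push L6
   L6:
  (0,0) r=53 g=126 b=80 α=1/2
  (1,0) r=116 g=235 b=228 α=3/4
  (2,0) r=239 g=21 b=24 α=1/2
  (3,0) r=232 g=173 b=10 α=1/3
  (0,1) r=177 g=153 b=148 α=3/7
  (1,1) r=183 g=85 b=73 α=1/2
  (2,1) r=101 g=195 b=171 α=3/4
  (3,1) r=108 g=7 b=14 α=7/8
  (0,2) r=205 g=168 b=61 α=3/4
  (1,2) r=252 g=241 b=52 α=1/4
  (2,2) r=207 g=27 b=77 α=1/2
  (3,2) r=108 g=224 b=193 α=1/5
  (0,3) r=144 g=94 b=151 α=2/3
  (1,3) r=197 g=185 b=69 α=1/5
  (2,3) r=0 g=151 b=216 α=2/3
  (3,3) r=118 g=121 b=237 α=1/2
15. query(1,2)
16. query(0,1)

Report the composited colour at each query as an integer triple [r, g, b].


(0,3) stack=L1,L2,L3; from [0,0,0]:
after L1 α=1/2: [1, 53, 231/2]
after L2 α=1/5: [218/5, 416/5, 463/5]
after L3 α=5/6: [681/10, 897/10, 1771/10]
= [68, 90, 177]

(3,2) stack=L1,L2,L4; from [0,0,0]:
L1 α=0: [0, 0, 0]
L2 α=3/7: [249/7, 555/7, 93]
L4 α=1/2: [2013/14, 449/7, 221/2]
→ [144, 64, 110]

(1,1) stack=L1,L2,L4,L5; from [0,0,0]:
L1 α=1/3: [86/3, 226/3, 8/3]
L2 α=1/2: [257/6, 284/3, 377/6]
L4 α=1/3: [551/9, 586/9, 581/9]
L5 α=5/8: [659/6, 3361/24, 3131/24]
= [110, 140, 130]

(1,2) stack=L1,L2,L4,L5; from [0,0,0]:
L1 α=1/2: [155/2, 82, 19]
L2 α=4/7: [1361/14, 1122/7, 75]
L4 α=0: [1361/14, 1122/7, 75]
L5 α=2/3: [2537/42, 4664/21, 135]
= [60, 222, 135]

(2,3) stack=L1,L2,L4,L5; from [0,0,0]:
+L1 (α=2/7) → [166/7, 70, 428/7]
+L2 (α=2/3) → [1496/21, 34, 670/7]
+L4 (α=1/5) → [6782/105, 343/5, 3226/35]
+L5 (α=1/4) → [7171/70, 1509/20, 4152/35]
= [102, 75, 119]

query (0,3) [L1,L2,L4] — begin 0,0,0
L1 α=1/2: [1, 53, 231/2]
L2 α=1/5: [218/5, 416/5, 463/5]
L4 α=1/6: [193/3, 607/6, 685/6]
= [64, 101, 114]

(1,2) stack=L1,L2,L4,L6; from [0,0,0]:
+L1 (α=1/2) → [155/2, 82, 19]
+L2 (α=4/7) → [1361/14, 1122/7, 75]
+L4 (α=0) → [1361/14, 1122/7, 75]
+L6 (α=1/4) → [7611/56, 5053/28, 277/4]
→ [136, 180, 69]

(0,1) stack=L1,L2,L4,L6; from [0,0,0]:
L1 α=0: [0, 0, 0]
L2 α=1/2: [185/2, 60, 40]
L4 α=4/5: [2049/10, 112/5, 136]
L6 α=3/7: [6753/35, 2743/35, 988/7]
rounded: [193, 78, 141]
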